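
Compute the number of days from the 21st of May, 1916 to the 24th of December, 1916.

May 1916: 31 − 21 = 10 days remain.
Then June (30), July (31), August (31), September (30), October (31), November (30): 30 + 31 + 31 + 30 + 31 + 30 = 183 days.
December 1–24, 1916: 24 days.
Total: 10 + 183 + 24 = 217 days.

217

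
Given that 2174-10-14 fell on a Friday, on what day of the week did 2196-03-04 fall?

From October 14, 2174 to October 14, 2195: 21 years, of which 5 contain a Feb 29 — 16×365 + 5×366 = 7670 days.
October 2195: 31 − 14 = 17 days remain.
Then November (30), December (31), January (31), February 2196 (29): 30 + 31 + 31 + 29 = 121 days.
March 1–4, 2196: 4 days.
Residual: 142 days.
Total: 7812 days.
7812 is a multiple of 7, so 2196-03-04 falls on the same weekday: Friday.

Friday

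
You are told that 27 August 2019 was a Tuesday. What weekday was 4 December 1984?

Tuesday

Count forward from the earlier date (December 4, 1984) to the later (August 27, 2019):
Day-of-year of December 4, 1984: 339.
Day-of-year of August 27, 2019: 239.
1984 has 366 days, so 366 − 339 = 27 days remain in 1984.
Full years 1985–2018: 26 common + 8 leap = 26×365 + 8×366 = 12418 days.
Total: 27 + 12418 + 239 = 12684 days.
12684 is a multiple of 7, so 4 December 1984 falls on the same weekday: Tuesday.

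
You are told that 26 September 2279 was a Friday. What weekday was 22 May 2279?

Thursday

Count forward from the earlier date (May 22, 2279) to the later (September 26, 2279):
May 2279: 31 − 22 = 9 days remain.
Then June (30), July (31), August (31): 30 + 31 + 31 = 92 days.
September 1–26, 2279: 26 days.
Total: 9 + 92 + 26 = 127 days.
127 mod 7 = 1, so 1 day before Friday is Thursday.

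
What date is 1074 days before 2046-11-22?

2043-12-14

Count 1074 days before November 22, 2046:
Day-of-year of December 14, 2043: 348.
Day-of-year of November 22, 2046: 326.
2043 has 365 days, so 365 − 348 = 17 days remain in 2043.
Full years: 2044: 366; 2045: 365. Sum = 731.
Total: 17 + 731 + 326 = 1074 days.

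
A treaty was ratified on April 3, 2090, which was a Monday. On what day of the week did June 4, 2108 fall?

Monday

Day-of-year of April 3, 2090: 93.
Day-of-year of June 4, 2108: 156.
2090 has 365 days, so 365 − 93 = 272 days remain in 2090.
Full years 2091–2107: 14 common + 3 leap = 14×365 + 3×366 = 6208 days.
Total: 272 + 6208 + 156 = 6636 days.
6636 is a multiple of 7, so June 4, 2108 falls on the same weekday: Monday.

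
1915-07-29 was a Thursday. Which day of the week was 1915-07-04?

Sunday

Count forward from the earlier date (July 4, 1915) to the later (July 29, 1915):
Within July 1915: 29 − 4 = 25 days.
25 mod 7 = 4, so 4 days before Thursday is Sunday.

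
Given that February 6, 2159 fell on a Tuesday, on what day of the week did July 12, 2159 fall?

February 2159: 28 − 6 = 22 days remain (2159 is not a leap year, so February has 28 days).
Then March (31), April (30), May (31), June (30): 31 + 30 + 31 + 30 = 122 days.
July 1–12, 2159: 12 days.
Total: 22 + 122 + 12 = 156 days.
156 mod 7 = 2, so 2 days after Tuesday is Thursday.

Thursday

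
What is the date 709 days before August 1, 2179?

August 22, 2177

Count 709 days before August 1, 2179:
August 22, 2177 → August 22, 2178: 365 days.
August 2178: 31 − 22 = 9 days remain.
Then 11 full months totalling 334 days.
August 1, 2179: 1 day.
Residual: 344 days.
Total: 709 days.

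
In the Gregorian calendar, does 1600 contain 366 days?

1600 is a leap year (divisible by 400).

Yes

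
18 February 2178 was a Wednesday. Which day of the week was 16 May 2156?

Count forward from the earlier date (May 16, 2156) to the later (February 18, 2178):
From May 16, 2156 to May 16, 2177: 21 years, of which 5 contain a Feb 29 — 16×365 + 5×366 = 7670 days.
May 2177: 31 − 16 = 15 days remain.
Then June (30), July (31), August (31), September (30), October (31), November (30), December (31), January (31): 30 + 31 + 31 + 30 + 31 + 30 + 31 + 31 = 245 days.
February 1–18, 2178: 18 days (2178 is not a leap year).
Residual: 278 days.
Total: 7948 days.
7948 mod 7 = 3, so 3 days before Wednesday is Sunday.

Sunday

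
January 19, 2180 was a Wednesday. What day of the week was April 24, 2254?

From January 19, 2180 to January 19, 2254: 74 years, of which 18 contain a Feb 29 — 56×365 + 18×366 = 27028 days.
(2200 is not a leap year (divisible by 100 but not 400).)
January 2254: 31 − 19 = 12 days remain.
Then February 2254 (28), March (31): 28 + 31 = 59 days.
April 1–24, 2254: 24 days.
Residual: 95 days.
Total: 27123 days.
27123 mod 7 = 5, so 5 days after Wednesday is Monday.

Monday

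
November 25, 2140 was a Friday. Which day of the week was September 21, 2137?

Count forward from the earlier date (September 21, 2137) to the later (November 25, 2140):
September 21, 2137 → September 21, 2138: 365 days.
September 21, 2138 → September 21, 2139: 365 days.
September 21, 2139 → September 21, 2140: 366 days (2140 is a leap year).
September 2140: 30 − 21 = 9 days remain.
Then October (31): 31 days.
November 1–25, 2140: 25 days.
Residual: 65 days.
Total: 1161 days.
1161 mod 7 = 6, so 6 days before Friday is Saturday.

Saturday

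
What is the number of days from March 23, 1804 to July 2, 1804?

March 1804: 31 − 23 = 8 days remain.
Then April (30), May (31), June (30): 30 + 31 + 30 = 91 days.
July 1–2, 1804: 2 days.
Total: 8 + 91 + 2 = 101 days.

101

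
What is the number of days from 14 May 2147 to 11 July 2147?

58

May 2147: 31 − 14 = 17 days remain.
Then June (30): 30 days.
July 1–11, 2147: 11 days.
Total: 17 + 30 + 11 = 58 days.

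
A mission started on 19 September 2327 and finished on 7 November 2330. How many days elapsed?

1145

September 19, 2327 → September 19, 2328: 366 days (2328 is a leap year).
September 19, 2328 → September 19, 2329: 365 days.
September 19, 2329 → September 19, 2330: 365 days.
September 2330: 30 − 19 = 11 days remain.
Then October (31): 31 days.
November 1–7, 2330: 7 days.
Residual: 49 days.
Total: 1145 days.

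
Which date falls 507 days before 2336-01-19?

2334-08-30

Count 507 days before January 19, 2336:
August 2334: 31 − 30 = 1 day remains.
Then 16 full months totalling 487 days.
January 1–19, 2336: 19 days.
Total: 1 + 487 + 19 = 507 days.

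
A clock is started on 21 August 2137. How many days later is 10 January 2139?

August 2137: 31 − 21 = 10 days remain.
Then 16 full months totalling 487 days.
January 1–10, 2139: 10 days.
Total: 10 + 487 + 10 = 507 days.

507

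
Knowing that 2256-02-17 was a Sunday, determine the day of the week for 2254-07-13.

Thursday

Count forward from the earlier date (July 13, 2254) to the later (February 17, 2256):
July 13, 2254 → July 13, 2255: 365 days.
July 2255: 31 − 13 = 18 days remain.
Then August (31), September (30), October (31), November (30), December (31), January (31): 31 + 30 + 31 + 30 + 31 + 31 = 184 days.
February 1–17, 2256: 17 days (2256 is a leap year).
Residual: 219 days.
Total: 584 days.
584 mod 7 = 3, so 3 days before Sunday is Thursday.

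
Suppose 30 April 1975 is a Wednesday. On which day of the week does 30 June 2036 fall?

From April 30, 1975 to April 30, 2036: 61 years, of which 16 contain a Feb 29 — 45×365 + 16×366 = 22281 days.
(2000 is a leap year (divisible by 400).)
April 2036: 30 − 30 = 0 days remain.
Then May (31): 31 days.
June 1–30, 2036: 30 days.
Residual: 61 days.
Total: 22342 days.
22342 mod 7 = 5, so 5 days after Wednesday is Monday.

Monday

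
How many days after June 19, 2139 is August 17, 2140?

425

June 19, 2139 → June 19, 2140: 366 days (2140 is a leap year).
June 2140: 30 − 19 = 11 days remain.
Then July (31): 31 days.
August 1–17, 2140: 17 days.
Residual: 59 days.
Total: 425 days.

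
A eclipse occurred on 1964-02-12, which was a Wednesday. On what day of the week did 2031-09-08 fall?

Day-of-year of February 12, 1964: 43.
Day-of-year of September 8, 2031: 251.
1964 has 366 days, so 366 − 43 = 323 days remain in 1964.
Full years 1965–2030: 50 common + 16 leap = 50×365 + 16×366 = 24106 days.
Total: 323 + 24106 + 251 = 24680 days.
24680 mod 7 = 5, so 5 days after Wednesday is Monday.

Monday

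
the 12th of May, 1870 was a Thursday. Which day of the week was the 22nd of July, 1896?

Day-of-year of May 12, 1870: 132.
Day-of-year of July 22, 1896: 204.
1870 has 365 days, so 365 − 132 = 233 days remain in 1870.
Full years 1871–1895: 19 common + 6 leap = 19×365 + 6×366 = 9131 days.
Total: 233 + 9131 + 204 = 9568 days.
9568 mod 7 = 6, so 6 days after Thursday is Wednesday.

Wednesday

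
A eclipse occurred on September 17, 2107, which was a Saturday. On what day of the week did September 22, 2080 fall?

Count forward from the earlier date (September 22, 2080) to the later (September 17, 2107):
From September 22, 2080 to September 22, 2106: 26 years, of which 5 contain a Feb 29 — 21×365 + 5×366 = 9495 days.
(2100 is not a leap year (divisible by 100 but not 400).)
September 2106: 30 − 22 = 8 days remain.
Then 11 full months totalling 335 days.
September 1–17, 2107: 17 days.
Residual: 360 days.
Total: 9855 days.
9855 mod 7 = 6, so 6 days before Saturday is Sunday.

Sunday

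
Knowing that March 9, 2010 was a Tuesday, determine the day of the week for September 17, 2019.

Tuesday

From March 9, 2010 to March 9, 2019: 9 years, of which 2 contain a Feb 29 — 7×365 + 2×366 = 3287 days.
March 2019: 31 − 9 = 22 days remain.
Then April (30), May (31), June (30), July (31), August (31): 30 + 31 + 30 + 31 + 31 = 153 days.
September 1–17, 2019: 17 days.
Residual: 192 days.
Total: 3479 days.
3479 is a multiple of 7, so September 17, 2019 falls on the same weekday: Tuesday.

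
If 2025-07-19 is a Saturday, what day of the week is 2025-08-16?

Saturday

July 2025: 31 − 19 = 12 days remain.
August 1–16, 2025: 16 days.
Total: 12 + 16 = 28 days.
28 is a multiple of 7, so 2025-08-16 falls on the same weekday: Saturday.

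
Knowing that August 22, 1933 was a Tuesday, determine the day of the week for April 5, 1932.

Tuesday

Count forward from the earlier date (April 5, 1932) to the later (August 22, 1933):
April 1932: 30 − 5 = 25 days remain.
Then 15 full months totalling 457 days.
August 1–22, 1933: 22 days.
Total: 25 + 457 + 22 = 504 days.
504 is a multiple of 7, so April 5, 1932 falls on the same weekday: Tuesday.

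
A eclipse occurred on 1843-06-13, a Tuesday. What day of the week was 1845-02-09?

Day-of-year of June 13, 1843: 164.
Day-of-year of February 9, 1845: 40.
1843 has 365 days, so 365 − 164 = 201 days remain in 1843.
Full years: 1844: 366. Sum = 366.
Total: 201 + 366 + 40 = 607 days.
607 mod 7 = 5, so 5 days after Tuesday is Sunday.

Sunday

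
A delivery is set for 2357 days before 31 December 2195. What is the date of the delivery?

18 July 2189

Count 2357 days before December 31, 2195:
July 18, 2189 → July 18, 2190: 365 days.
July 18, 2190 → July 18, 2191: 365 days.
July 18, 2191 → July 18, 2192: 366 days (2192 is a leap year).
July 18, 2192 → July 18, 2193: 365 days.
July 18, 2193 → July 18, 2194: 365 days.
July 18, 2194 → July 18, 2195: 365 days.
July 2195: 31 − 18 = 13 days remain.
Then August (31), September (30), October (31), November (30): 31 + 30 + 31 + 30 = 122 days.
December 1–31, 2195: 31 days.
Residual: 166 days.
Total: 2357 days.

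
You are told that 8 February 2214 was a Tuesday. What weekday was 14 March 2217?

Friday

Day-of-year of February 8, 2214: 39.
Day-of-year of March 14, 2217: 73.
2214 has 365 days, so 365 − 39 = 326 days remain in 2214.
Full years: 2215: 365; 2216: 366. Sum = 731.
Total: 326 + 731 + 73 = 1130 days.
1130 mod 7 = 3, so 3 days after Tuesday is Friday.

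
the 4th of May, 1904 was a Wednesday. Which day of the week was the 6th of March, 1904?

Count forward from the earlier date (March 6, 1904) to the later (May 4, 1904):
March 1904: 31 − 6 = 25 days remain.
Then April (30): 30 days.
May 1–4, 1904: 4 days.
Total: 25 + 30 + 4 = 59 days.
59 mod 7 = 3, so 3 days before Wednesday is Sunday.

Sunday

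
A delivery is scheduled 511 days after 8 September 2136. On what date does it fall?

1 February 2138

Count 511 days after September 8, 2136:
Day-of-year of September 8, 2136: 252.
Day-of-year of February 1, 2138: 32.
2136 has 366 days, so 366 − 252 = 114 days remain in 2136.
Full years: 2137: 365. Sum = 365.
Total: 114 + 365 + 32 = 511 days.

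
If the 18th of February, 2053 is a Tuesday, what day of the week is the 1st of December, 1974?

Sunday

Count forward from the earlier date (December 1, 1974) to the later (February 18, 2053):
From December 1, 1974 to December 1, 2052: 78 years, of which 20 contain a Feb 29 — 58×365 + 20×366 = 28490 days.
(2000 is a leap year (divisible by 400).)
December 2052: 31 − 1 = 30 days remain.
Then January (31): 31 days.
February 1–18, 2053: 18 days (2053 is not a leap year).
Residual: 79 days.
Total: 28569 days.
28569 mod 7 = 2, so 2 days before Tuesday is Sunday.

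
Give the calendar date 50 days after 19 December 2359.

7 February 2360

Count 50 days after December 19, 2359:
December 2359: 31 − 19 = 12 days remain.
Then January (31): 31 days.
February 1–7, 2360: 7 days (2360 is a leap year).
Total: 12 + 31 + 7 = 50 days.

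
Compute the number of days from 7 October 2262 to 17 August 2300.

13828

Day-of-year of October 7, 2262: 280.
Day-of-year of August 17, 2300: 229.
2262 has 365 days, so 365 − 280 = 85 days remain in 2262.
Full years 2263–2299: 28 common + 9 leap = 28×365 + 9×366 = 13514 days.
Total: 85 + 13514 + 229 = 13828 days.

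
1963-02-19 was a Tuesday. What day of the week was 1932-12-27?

Count forward from the earlier date (December 27, 1932) to the later (February 19, 1963):
From December 27, 1932 to December 27, 1962: 30 years, of which 7 contain a Feb 29 — 23×365 + 7×366 = 10957 days.
December 1962: 31 − 27 = 4 days remain.
Then January (31): 31 days.
February 1–19, 1963: 19 days (1963 is not a leap year).
Residual: 54 days.
Total: 11011 days.
11011 is a multiple of 7, so 1932-12-27 falls on the same weekday: Tuesday.

Tuesday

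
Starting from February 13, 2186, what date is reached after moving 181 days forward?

August 13, 2186

Count 181 days after February 13, 2186:
February 2186: 28 − 13 = 15 days remain (2186 is not a leap year, so February has 28 days).
Then March (31), April (30), May (31), June (30), July (31): 31 + 30 + 31 + 30 + 31 = 153 days.
August 1–13, 2186: 13 days.
Total: 15 + 153 + 13 = 181 days.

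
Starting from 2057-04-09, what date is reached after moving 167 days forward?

2057-09-23

Count 167 days after April 9, 2057:
April 2057: 30 − 9 = 21 days remain.
Then May (31), June (30), July (31), August (31): 31 + 30 + 31 + 31 = 123 days.
September 1–23, 2057: 23 days.
Total: 21 + 123 + 23 = 167 days.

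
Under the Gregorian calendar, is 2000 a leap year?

2000 is a leap year (divisible by 400).

Yes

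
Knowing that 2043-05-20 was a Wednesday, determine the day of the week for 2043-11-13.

May 2043: 31 − 20 = 11 days remain.
Then June (30), July (31), August (31), September (30), October (31): 30 + 31 + 31 + 30 + 31 = 153 days.
November 1–13, 2043: 13 days.
Total: 11 + 153 + 13 = 177 days.
177 mod 7 = 2, so 2 days after Wednesday is Friday.

Friday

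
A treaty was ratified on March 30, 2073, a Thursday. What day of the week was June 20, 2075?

March 30, 2073 → March 30, 2074: 365 days.
March 30, 2074 → March 30, 2075: 365 days.
March 2075: 31 − 30 = 1 day remains.
Then April (30), May (31): 30 + 31 = 61 days.
June 1–20, 2075: 20 days.
Residual: 82 days.
Total: 812 days.
812 is a multiple of 7, so June 20, 2075 falls on the same weekday: Thursday.

Thursday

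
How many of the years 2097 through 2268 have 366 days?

41

Years divisible by 4: 2100, 2104, …, 2268 — 43 in all.
Of these, 2100, 2200 are divisible by 100 but not 400, so not leap.
Leap years: 43 − 2 = 41.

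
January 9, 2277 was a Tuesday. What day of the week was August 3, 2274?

Monday

Count forward from the earlier date (August 3, 2274) to the later (January 9, 2277):
Day-of-year of August 3, 2274: 215.
Day-of-year of January 9, 2277: 9.
2274 has 365 days, so 365 − 215 = 150 days remain in 2274.
Full years: 2275: 365; 2276: 366. Sum = 731.
Total: 150 + 731 + 9 = 890 days.
890 mod 7 = 1, so 1 day before Tuesday is Monday.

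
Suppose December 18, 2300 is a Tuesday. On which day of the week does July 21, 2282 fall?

Count forward from the earlier date (July 21, 2282) to the later (December 18, 2300):
Day-of-year of July 21, 2282: 202.
Day-of-year of December 18, 2300: 352.
2282 has 365 days, so 365 − 202 = 163 days remain in 2282.
Full years 2283–2299: 13 common + 4 leap = 13×365 + 4×366 = 6209 days.
Total: 163 + 6209 + 352 = 6724 days.
6724 mod 7 = 4, so 4 days before Tuesday is Friday.

Friday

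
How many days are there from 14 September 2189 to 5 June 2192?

Day-of-year of September 14, 2189: 257.
Day-of-year of June 5, 2192: 157.
2189 has 365 days, so 365 − 257 = 108 days remain in 2189.
Full years: 2190: 365; 2191: 365. Sum = 730.
Total: 108 + 730 + 157 = 995 days.

995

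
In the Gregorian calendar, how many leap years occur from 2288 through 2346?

14

Years divisible by 4: 2288, 2292, …, 2344 — 15 in all.
Of these, 2300 is divisible by 100 but not 400, so not leap.
Leap years: 15 − 1 = 14.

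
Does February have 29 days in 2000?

Yes

2000 is a leap year (divisible by 400).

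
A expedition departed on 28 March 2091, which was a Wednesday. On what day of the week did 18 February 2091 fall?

Sunday

Count forward from the earlier date (February 18, 2091) to the later (March 28, 2091):
February 2091: 28 − 18 = 10 days remain (2091 is not a leap year, so February has 28 days).
March 1–28, 2091: 28 days.
Total: 10 + 28 = 38 days.
38 mod 7 = 3, so 3 days before Wednesday is Sunday.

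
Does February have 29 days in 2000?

2000 is a leap year (divisible by 400).

Yes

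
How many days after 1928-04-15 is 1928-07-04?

April 1928: 30 − 15 = 15 days remain.
Then May (31), June (30): 31 + 30 = 61 days.
July 1–4, 1928: 4 days.
Total: 15 + 61 + 4 = 80 days.

80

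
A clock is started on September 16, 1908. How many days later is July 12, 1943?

12717

From September 16, 1908 to September 16, 1942: 34 years, of which 8 contain a Feb 29 — 26×365 + 8×366 = 12418 days.
September 1942: 30 − 16 = 14 days remain.
Then 9 full months totalling 273 days.
July 1–12, 1943: 12 days.
Residual: 299 days.
Total: 12717 days.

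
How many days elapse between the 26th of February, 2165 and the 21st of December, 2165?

February 2165: 28 − 26 = 2 days remain (2165 is not a leap year, so February has 28 days).
Then 9 full months totalling 275 days.
December 1–21, 2165: 21 days.
Total: 2 + 275 + 21 = 298 days.

298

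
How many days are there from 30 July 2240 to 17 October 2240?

79

July 2240: 31 − 30 = 1 day remains.
Then August (31), September (30): 31 + 30 = 61 days.
October 1–17, 2240: 17 days.
Total: 1 + 61 + 17 = 79 days.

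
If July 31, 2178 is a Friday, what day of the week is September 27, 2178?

Sunday

July 2178: 31 − 31 = 0 days remain.
Then August (31): 31 days.
September 1–27, 2178: 27 days.
Total: 0 + 31 + 27 = 58 days.
58 mod 7 = 2, so 2 days after Friday is Sunday.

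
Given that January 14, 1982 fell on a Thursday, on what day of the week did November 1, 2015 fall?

From January 14, 1982 to January 14, 2015: 33 years, of which 8 contain a Feb 29 — 25×365 + 8×366 = 12053 days.
(2000 is a leap year (divisible by 400).)
January 2015: 31 − 14 = 17 days remain.
Then 9 full months totalling 273 days.
November 1, 2015: 1 day.
Residual: 291 days.
Total: 12344 days.
12344 mod 7 = 3, so 3 days after Thursday is Sunday.

Sunday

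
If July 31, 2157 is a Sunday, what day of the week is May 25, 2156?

Tuesday

Count forward from the earlier date (May 25, 2156) to the later (July 31, 2157):
May 25, 2156 → May 25, 2157: 365 days.
May 2157: 31 − 25 = 6 days remain.
Then June (30): 30 days.
July 1–31, 2157: 31 days.
Residual: 67 days.
Total: 432 days.
432 mod 7 = 5, so 5 days before Sunday is Tuesday.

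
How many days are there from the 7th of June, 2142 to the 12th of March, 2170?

Day-of-year of June 7, 2142: 158.
Day-of-year of March 12, 2170: 71.
2142 has 365 days, so 365 − 158 = 207 days remain in 2142.
Full years 2143–2169: 20 common + 7 leap = 20×365 + 7×366 = 9862 days.
Total: 207 + 9862 + 71 = 10140 days.

10140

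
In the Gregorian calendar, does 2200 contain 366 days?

No

2200 is not a leap year (divisible by 100 but not 400).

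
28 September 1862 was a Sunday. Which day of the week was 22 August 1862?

Count forward from the earlier date (August 22, 1862) to the later (September 28, 1862):
August 1862: 31 − 22 = 9 days remain.
September 1–28, 1862: 28 days.
Total: 9 + 28 = 37 days.
37 mod 7 = 2, so 2 days before Sunday is Friday.

Friday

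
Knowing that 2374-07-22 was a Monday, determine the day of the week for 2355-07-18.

Count forward from the earlier date (July 18, 2355) to the later (July 22, 2374):
Day-of-year of July 18, 2355: 199.
Day-of-year of July 22, 2374: 203.
2355 has 365 days, so 365 − 199 = 166 days remain in 2355.
Full years 2356–2373: 13 common + 5 leap = 13×365 + 5×366 = 6575 days.
Total: 166 + 6575 + 203 = 6944 days.
6944 is a multiple of 7, so 2355-07-18 falls on the same weekday: Monday.

Monday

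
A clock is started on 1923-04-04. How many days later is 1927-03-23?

1449

Day-of-year of April 4, 1923: 94.
Day-of-year of March 23, 1927: 82.
1923 has 365 days, so 365 − 94 = 271 days remain in 1923.
Full years: 1924: 366; 1925: 365; 1926: 365. Sum = 1096.
Total: 271 + 1096 + 82 = 1449 days.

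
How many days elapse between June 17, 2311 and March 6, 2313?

June 17, 2311 → June 17, 2312: 366 days (2312 is a leap year).
June 2312: 30 − 17 = 13 days remain.
Then July (31), August (31), September (30), October (31), November (30), December (31), January (31), February 2313 (28): 31 + 31 + 30 + 31 + 30 + 31 + 31 + 28 = 243 days.
March 1–6, 2313: 6 days.
Residual: 262 days.
Total: 628 days.

628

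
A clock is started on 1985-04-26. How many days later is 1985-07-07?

72

April 1985: 30 − 26 = 4 days remain.
Then May (31), June (30): 31 + 30 = 61 days.
July 1–7, 1985: 7 days.
Total: 4 + 61 + 7 = 72 days.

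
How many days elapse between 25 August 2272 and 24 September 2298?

9526

Day-of-year of August 25, 2272: 238.
Day-of-year of September 24, 2298: 267.
2272 has 366 days, so 366 − 238 = 128 days remain in 2272.
Full years 2273–2297: 19 common + 6 leap = 19×365 + 6×366 = 9131 days.
Total: 128 + 9131 + 267 = 9526 days.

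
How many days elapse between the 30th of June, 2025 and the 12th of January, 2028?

June 30, 2025 → June 30, 2026: 365 days.
June 30, 2026 → June 30, 2027: 365 days.
June 2027: 30 − 30 = 0 days remain.
Then July (31), August (31), September (30), October (31), November (30), December (31): 31 + 31 + 30 + 31 + 30 + 31 = 184 days.
January 1–12, 2028: 12 days.
Residual: 196 days.
Total: 926 days.

926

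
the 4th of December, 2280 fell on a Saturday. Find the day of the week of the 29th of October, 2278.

Count forward from the earlier date (October 29, 2278) to the later (December 4, 2280):
October 2278: 31 − 29 = 2 days remain.
Then 25 full months totalling 761 days.
December 1–4, 2280: 4 days.
Total: 2 + 761 + 4 = 767 days.
767 mod 7 = 4, so 4 days before Saturday is Tuesday.

Tuesday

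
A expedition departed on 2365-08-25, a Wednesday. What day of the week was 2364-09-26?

Saturday

Count forward from the earlier date (September 26, 2364) to the later (August 25, 2365):
Day-of-year of September 26, 2364: 270.
Day-of-year of August 25, 2365: 237.
2364 has 366 days, so 366 − 270 = 96 days remain in 2364.
Total: 96 + 237 = 333 days.
333 mod 7 = 4, so 4 days before Wednesday is Saturday.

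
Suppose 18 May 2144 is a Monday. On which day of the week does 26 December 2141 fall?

Tuesday

Count forward from the earlier date (December 26, 2141) to the later (May 18, 2144):
December 26, 2141 → December 26, 2142: 365 days.
December 26, 2142 → December 26, 2143: 365 days.
December 2143: 31 − 26 = 5 days remain.
Then January (31), February 2144 (29), March (31), April (30): 31 + 29 + 31 + 30 = 121 days.
May 1–18, 2144: 18 days.
Residual: 144 days.
Total: 874 days.
874 mod 7 = 6, so 6 days before Monday is Tuesday.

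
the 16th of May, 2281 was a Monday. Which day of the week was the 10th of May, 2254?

Wednesday

Count forward from the earlier date (May 10, 2254) to the later (May 16, 2281):
From May 10, 2254 to May 10, 2281: 27 years, of which 7 contain a Feb 29 — 20×365 + 7×366 = 9862 days.
Within May 2281: 16 − 10 = 6 days.
Total: 9868 days.
9868 mod 7 = 5, so 5 days before Monday is Wednesday.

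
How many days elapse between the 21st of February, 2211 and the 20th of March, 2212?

February 21, 2211 → February 21, 2212: 365 days.
February 2212: 29 − 21 = 8 days remain (2212 is a leap year, so February has 29 days).
March 1–20, 2212: 20 days.
Residual: 28 days.
Total: 393 days.

393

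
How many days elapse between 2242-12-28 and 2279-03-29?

13240

From December 28, 2242 to December 28, 2278: 36 years, of which 9 contain a Feb 29 — 27×365 + 9×366 = 13149 days.
December 2278: 31 − 28 = 3 days remain.
Then January (31), February 2279 (28): 31 + 28 = 59 days.
March 1–29, 2279: 29 days.
Residual: 91 days.
Total: 13240 days.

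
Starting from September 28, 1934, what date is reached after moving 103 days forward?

January 9, 1935

Count 103 days after September 28, 1934:
September 1934: 30 − 28 = 2 days remain.
Then October (31), November (30), December (31): 31 + 30 + 31 = 92 days.
January 1–9, 1935: 9 days.
Residual: 103 days.
Total: 103 days.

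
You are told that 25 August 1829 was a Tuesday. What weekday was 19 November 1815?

Count forward from the earlier date (November 19, 1815) to the later (August 25, 1829):
Day-of-year of November 19, 1815: 323.
Day-of-year of August 25, 1829: 237.
1815 has 365 days, so 365 − 323 = 42 days remain in 1815.
Full years 1816–1828: 9 common + 4 leap = 9×365 + 4×366 = 4749 days.
Total: 42 + 4749 + 237 = 5028 days.
5028 mod 7 = 2, so 2 days before Tuesday is Sunday.

Sunday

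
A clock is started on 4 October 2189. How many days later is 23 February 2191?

507

October 4, 2189 → October 4, 2190: 365 days.
October 2190: 31 − 4 = 27 days remain.
Then November (30), December (31), January (31): 30 + 31 + 31 = 92 days.
February 1–23, 2191: 23 days (2191 is not a leap year).
Residual: 142 days.
Total: 507 days.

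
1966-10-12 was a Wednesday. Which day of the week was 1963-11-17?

Sunday

Count forward from the earlier date (November 17, 1963) to the later (October 12, 1966):
Day-of-year of November 17, 1963: 321.
Day-of-year of October 12, 1966: 285.
1963 has 365 days, so 365 − 321 = 44 days remain in 1963.
Full years: 1964: 366; 1965: 365. Sum = 731.
Total: 44 + 731 + 285 = 1060 days.
1060 mod 7 = 3, so 3 days before Wednesday is Sunday.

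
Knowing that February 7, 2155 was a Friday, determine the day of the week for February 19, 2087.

Wednesday

Count forward from the earlier date (February 19, 2087) to the later (February 7, 2155):
Day-of-year of February 19, 2087: 50.
Day-of-year of February 7, 2155: 38.
2087 has 365 days, so 365 − 50 = 315 days remain in 2087.
Full years 2088–2154: 51 common + 16 leap = 51×365 + 16×366 = 24471 days.
Total: 315 + 24471 + 38 = 24824 days.
24824 mod 7 = 2, so 2 days before Friday is Wednesday.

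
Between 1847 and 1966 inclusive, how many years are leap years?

Years divisible by 4: 1848, 1852, …, 1964 — 30 in all.
Of these, 1900 is divisible by 100 but not 400, so not leap.
Leap years: 30 − 1 = 29.

29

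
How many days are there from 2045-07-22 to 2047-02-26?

Day-of-year of July 22, 2045: 203.
Day-of-year of February 26, 2047: 57.
2045 has 365 days, so 365 − 203 = 162 days remain in 2045.
Full years: 2046: 365. Sum = 365.
Total: 162 + 365 + 57 = 584 days.

584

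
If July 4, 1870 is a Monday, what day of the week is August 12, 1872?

July 4, 1870 → July 4, 1871: 365 days.
July 4, 1871 → July 4, 1872: 366 days (1872 is a leap year).
July 1872: 31 − 4 = 27 days remain.
August 1–12, 1872: 12 days.
Residual: 39 days.
Total: 770 days.
770 is a multiple of 7, so August 12, 1872 falls on the same weekday: Monday.

Monday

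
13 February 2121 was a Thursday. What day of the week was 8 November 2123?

February 13, 2121 → February 13, 2122: 365 days.
February 13, 2122 → February 13, 2123: 365 days.
February 2123: 28 − 13 = 15 days remain (2123 is not a leap year, so February has 28 days).
Then March (31), April (30), May (31), June (30), July (31), August (31), September (30), October (31): 31 + 30 + 31 + 30 + 31 + 31 + 30 + 31 = 245 days.
November 1–8, 2123: 8 days.
Residual: 268 days.
Total: 998 days.
998 mod 7 = 4, so 4 days after Thursday is Monday.

Monday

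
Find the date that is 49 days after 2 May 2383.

20 June 2383

Count 49 days after May 2, 2383:
May 2383: 31 − 2 = 29 days remain.
June 1–20, 2383: 20 days.
Total: 29 + 20 = 49 days.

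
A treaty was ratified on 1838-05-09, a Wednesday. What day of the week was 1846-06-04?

Thursday

From May 9, 1838 to May 9, 1846: 8 years, of which 2 contain a Feb 29 — 6×365 + 2×366 = 2922 days.
May 1846: 31 − 9 = 22 days remain.
June 1–4, 1846: 4 days.
Residual: 26 days.
Total: 2948 days.
2948 mod 7 = 1, so 1 day after Wednesday is Thursday.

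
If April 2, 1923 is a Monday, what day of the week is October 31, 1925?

Day-of-year of April 2, 1923: 92.
Day-of-year of October 31, 1925: 304.
1923 has 365 days, so 365 − 92 = 273 days remain in 1923.
Full years: 1924: 366. Sum = 366.
Total: 273 + 366 + 304 = 943 days.
943 mod 7 = 5, so 5 days after Monday is Saturday.

Saturday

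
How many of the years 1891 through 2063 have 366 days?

Years divisible by 4: 1892, 1896, …, 2060 — 43 in all.
Of these, 1900 is divisible by 100 but not 400, so not leap.
2000 is divisible by 400, so still leap.
Leap years: 43 − 1 = 42.

42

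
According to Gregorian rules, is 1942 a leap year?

No

1942 is not a leap year.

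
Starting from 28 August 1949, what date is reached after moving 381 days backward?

12 August 1948

Count 381 days before August 28, 1949:
August 12, 1948 → August 12, 1949: 365 days.
Within August 1949: 28 − 12 = 16 days.
Total: 381 days.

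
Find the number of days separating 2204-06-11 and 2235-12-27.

From June 11, 2204 to June 11, 2235: 31 years, of which 7 contain a Feb 29 — 24×365 + 7×366 = 11322 days.
June 2235: 30 − 11 = 19 days remain.
Then July (31), August (31), September (30), October (31), November (30): 31 + 31 + 30 + 31 + 30 = 153 days.
December 1–27, 2235: 27 days.
Residual: 199 days.
Total: 11521 days.

11521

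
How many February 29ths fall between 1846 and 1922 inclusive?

Years divisible by 4: 1848, 1852, …, 1920 — 19 in all.
Of these, 1900 is divisible by 100 but not 400, so not leap.
Leap years: 19 − 1 = 18.

18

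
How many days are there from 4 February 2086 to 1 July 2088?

February 2086: 28 − 4 = 24 days remain (2086 is not a leap year, so February has 28 days).
Then 28 full months totalling 853 days.
July 1, 2088: 1 day.
Total: 24 + 853 + 1 = 878 days.

878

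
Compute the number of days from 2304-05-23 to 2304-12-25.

216

May 2304: 31 − 23 = 8 days remain.
Then June (30), July (31), August (31), September (30), October (31), November (30): 30 + 31 + 31 + 30 + 31 + 30 = 183 days.
December 1–25, 2304: 25 days.
Total: 8 + 183 + 25 = 216 days.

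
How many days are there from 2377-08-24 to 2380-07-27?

1068

Day-of-year of August 24, 2377: 236.
Day-of-year of July 27, 2380: 209.
2377 has 365 days, so 365 − 236 = 129 days remain in 2377.
Full years: 2378: 365; 2379: 365. Sum = 730.
Total: 129 + 730 + 209 = 1068 days.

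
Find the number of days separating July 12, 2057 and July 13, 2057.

Within July 2057: 13 − 12 = 1 day.

1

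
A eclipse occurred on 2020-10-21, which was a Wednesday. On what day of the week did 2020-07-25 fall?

Count forward from the earlier date (July 25, 2020) to the later (October 21, 2020):
July 2020: 31 − 25 = 6 days remain.
Then August (31), September (30): 31 + 30 = 61 days.
October 1–21, 2020: 21 days.
Total: 6 + 61 + 21 = 88 days.
88 mod 7 = 4, so 4 days before Wednesday is Saturday.

Saturday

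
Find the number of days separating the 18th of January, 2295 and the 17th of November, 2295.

January 2295: 31 − 18 = 13 days remain.
Then 9 full months totalling 273 days.
November 1–17, 2295: 17 days.
Total: 13 + 273 + 17 = 303 days.

303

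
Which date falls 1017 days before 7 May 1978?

25 July 1975

Count 1017 days before May 7, 1978:
Day-of-year of July 25, 1975: 206.
Day-of-year of May 7, 1978: 127.
1975 has 365 days, so 365 − 206 = 159 days remain in 1975.
Full years: 1976: 366; 1977: 365. Sum = 731.
Total: 159 + 731 + 127 = 1017 days.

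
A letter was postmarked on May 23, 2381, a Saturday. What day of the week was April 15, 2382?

Thursday

May 2381: 31 − 23 = 8 days remain.
Then 10 full months totalling 304 days.
April 1–15, 2382: 15 days.
Total: 8 + 304 + 15 = 327 days.
327 mod 7 = 5, so 5 days after Saturday is Thursday.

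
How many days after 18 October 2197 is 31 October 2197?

13

Within October 2197: 31 − 18 = 13 days.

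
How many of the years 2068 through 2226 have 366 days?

38

Years divisible by 4: 2068, 2072, …, 2224 — 40 in all.
Of these, 2100, 2200 are divisible by 100 but not 400, so not leap.
Leap years: 40 − 2 = 38.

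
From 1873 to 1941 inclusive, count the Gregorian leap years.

Years divisible by 4: 1876, 1880, …, 1940 — 17 in all.
Of these, 1900 is divisible by 100 but not 400, so not leap.
Leap years: 17 − 1 = 16.

16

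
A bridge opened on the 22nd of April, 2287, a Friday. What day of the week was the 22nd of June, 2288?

Friday

Day-of-year of April 22, 2287: 112.
Day-of-year of June 22, 2288: 174.
2287 has 365 days, so 365 − 112 = 253 days remain in 2287.
Total: 253 + 174 = 427 days.
427 is a multiple of 7, so the 22nd of June, 2288 falls on the same weekday: Friday.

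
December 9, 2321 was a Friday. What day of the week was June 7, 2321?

Tuesday

Count forward from the earlier date (June 7, 2321) to the later (December 9, 2321):
June 2321: 30 − 7 = 23 days remain.
Then July (31), August (31), September (30), October (31), November (30): 31 + 31 + 30 + 31 + 30 = 153 days.
December 1–9, 2321: 9 days.
Total: 23 + 153 + 9 = 185 days.
185 mod 7 = 3, so 3 days before Friday is Tuesday.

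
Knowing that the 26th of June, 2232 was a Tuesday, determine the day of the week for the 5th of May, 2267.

Sunday

From June 26, 2232 to June 26, 2266: 34 years, of which 8 contain a Feb 29 — 26×365 + 8×366 = 12418 days.
June 2266: 30 − 26 = 4 days remain.
Then 10 full months totalling 304 days.
May 1–5, 2267: 5 days.
Residual: 313 days.
Total: 12731 days.
12731 mod 7 = 5, so 5 days after Tuesday is Sunday.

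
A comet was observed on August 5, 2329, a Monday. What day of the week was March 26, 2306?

Monday

Count forward from the earlier date (March 26, 2306) to the later (August 5, 2329):
Day-of-year of March 26, 2306: 85.
Day-of-year of August 5, 2329: 217.
2306 has 365 days, so 365 − 85 = 280 days remain in 2306.
Full years 2307–2328: 16 common + 6 leap = 16×365 + 6×366 = 8036 days.
Total: 280 + 8036 + 217 = 8533 days.
8533 is a multiple of 7, so March 26, 2306 falls on the same weekday: Monday.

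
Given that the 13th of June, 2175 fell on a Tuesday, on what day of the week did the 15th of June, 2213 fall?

Tuesday

From June 13, 2175 to June 13, 2213: 38 years, of which 9 contain a Feb 29 — 29×365 + 9×366 = 13879 days.
(2200 is not a leap year (divisible by 100 but not 400).)
Within June 2213: 15 − 13 = 2 days.
Total: 13881 days.
13881 is a multiple of 7, so the 15th of June, 2213 falls on the same weekday: Tuesday.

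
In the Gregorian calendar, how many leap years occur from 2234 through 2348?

28

Years divisible by 4: 2236, 2240, …, 2348 — 29 in all.
Of these, 2300 is divisible by 100 but not 400, so not leap.
Leap years: 29 − 1 = 28.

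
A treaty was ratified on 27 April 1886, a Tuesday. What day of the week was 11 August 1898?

From April 27, 1886 to April 27, 1898: 12 years, of which 3 contain a Feb 29 — 9×365 + 3×366 = 4383 days.
April 1898: 30 − 27 = 3 days remain.
Then May (31), June (30), July (31): 31 + 30 + 31 = 92 days.
August 1–11, 1898: 11 days.
Residual: 106 days.
Total: 4489 days.
4489 mod 7 = 2, so 2 days after Tuesday is Thursday.

Thursday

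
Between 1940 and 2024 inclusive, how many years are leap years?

22

Years divisible by 4: 1940, 1944, …, 2024 — 22 in all.
2000 is divisible by 400, so still leap.
No century exceptions apply. Count: 22.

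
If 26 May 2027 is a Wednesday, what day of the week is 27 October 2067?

Day-of-year of May 26, 2027: 146.
Day-of-year of October 27, 2067: 300.
2027 has 365 days, so 365 − 146 = 219 days remain in 2027.
Full years 2028–2066: 29 common + 10 leap = 29×365 + 10×366 = 14245 days.
Total: 219 + 14245 + 300 = 14764 days.
14764 mod 7 = 1, so 1 day after Wednesday is Thursday.

Thursday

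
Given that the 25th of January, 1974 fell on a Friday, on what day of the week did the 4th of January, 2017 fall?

Wednesday

Day-of-year of January 25, 1974: 25.
Day-of-year of January 4, 2017: 4.
1974 has 365 days, so 365 − 25 = 340 days remain in 1974.
Full years 1975–2016: 31 common + 11 leap = 31×365 + 11×366 = 15341 days.
Total: 340 + 15341 + 4 = 15685 days.
15685 mod 7 = 5, so 5 days after Friday is Wednesday.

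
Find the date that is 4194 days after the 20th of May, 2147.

the 12th of November, 2158

Count 4194 days after May 20, 2147:
Day-of-year of May 20, 2147: 140.
Day-of-year of November 12, 2158: 316.
2147 has 365 days, so 365 − 140 = 225 days remain in 2147.
Full years 2148–2157: 7 common + 3 leap = 7×365 + 3×366 = 3653 days.
Total: 225 + 3653 + 316 = 4194 days.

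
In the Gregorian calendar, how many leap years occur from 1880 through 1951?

17

Years divisible by 4: 1880, 1884, …, 1948 — 18 in all.
Of these, 1900 is divisible by 100 but not 400, so not leap.
Leap years: 18 − 1 = 17.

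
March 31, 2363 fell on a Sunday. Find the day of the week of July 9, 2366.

Saturday

Day-of-year of March 31, 2363: 90.
Day-of-year of July 9, 2366: 190.
2363 has 365 days, so 365 − 90 = 275 days remain in 2363.
Full years: 2364: 366; 2365: 365. Sum = 731.
Total: 275 + 731 + 190 = 1196 days.
1196 mod 7 = 6, so 6 days after Sunday is Saturday.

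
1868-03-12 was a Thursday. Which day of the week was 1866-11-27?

Tuesday

Count forward from the earlier date (November 27, 1866) to the later (March 12, 1868):
Day-of-year of November 27, 1866: 331.
Day-of-year of March 12, 1868: 72.
1866 has 365 days, so 365 − 331 = 34 days remain in 1866.
Full years: 1867: 365. Sum = 365.
Total: 34 + 365 + 72 = 471 days.
471 mod 7 = 2, so 2 days before Thursday is Tuesday.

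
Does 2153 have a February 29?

2153 is not a leap year.

No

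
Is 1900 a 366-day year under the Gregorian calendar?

1900 is not a leap year (divisible by 100 but not 400).

No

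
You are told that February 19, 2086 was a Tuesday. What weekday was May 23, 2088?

Sunday

February 19, 2086 → February 19, 2087: 365 days.
February 19, 2087 → February 19, 2088: 365 days.
February 2088: 29 − 19 = 10 days remain (2088 is a leap year, so February has 29 days).
Then March (31), April (30): 31 + 30 = 61 days.
May 1–23, 2088: 23 days.
Residual: 94 days.
Total: 824 days.
824 mod 7 = 5, so 5 days after Tuesday is Sunday.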